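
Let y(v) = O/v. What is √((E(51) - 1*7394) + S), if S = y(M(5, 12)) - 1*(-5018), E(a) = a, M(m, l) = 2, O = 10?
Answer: 4*I*√145 ≈ 48.166*I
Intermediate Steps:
y(v) = 10/v
S = 5023 (S = 10/2 - 1*(-5018) = 10*(½) + 5018 = 5 + 5018 = 5023)
√((E(51) - 1*7394) + S) = √((51 - 1*7394) + 5023) = √((51 - 7394) + 5023) = √(-7343 + 5023) = √(-2320) = 4*I*√145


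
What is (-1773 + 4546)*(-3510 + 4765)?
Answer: 3480115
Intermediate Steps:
(-1773 + 4546)*(-3510 + 4765) = 2773*1255 = 3480115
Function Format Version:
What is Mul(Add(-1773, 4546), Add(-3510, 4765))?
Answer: 3480115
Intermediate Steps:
Mul(Add(-1773, 4546), Add(-3510, 4765)) = Mul(2773, 1255) = 3480115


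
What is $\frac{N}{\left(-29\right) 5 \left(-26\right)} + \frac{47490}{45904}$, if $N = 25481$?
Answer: $\frac{337179281}{43264520} \approx 7.7934$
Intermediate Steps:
$\frac{N}{\left(-29\right) 5 \left(-26\right)} + \frac{47490}{45904} = \frac{25481}{\left(-29\right) 5 \left(-26\right)} + \frac{47490}{45904} = \frac{25481}{\left(-145\right) \left(-26\right)} + 47490 \cdot \frac{1}{45904} = \frac{25481}{3770} + \frac{23745}{22952} = \frac{337179281}{43264520}$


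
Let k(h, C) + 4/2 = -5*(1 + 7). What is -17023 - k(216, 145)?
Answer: -16981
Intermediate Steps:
k(h, C) = -42 (k(h, C) = -2 - 5*(1 + 7) = -2 - 5*8 = -2 - 40 = -42)
-17023 - k(216, 145) = -17023 - 1*(-42) = -17023 + 42 = -16981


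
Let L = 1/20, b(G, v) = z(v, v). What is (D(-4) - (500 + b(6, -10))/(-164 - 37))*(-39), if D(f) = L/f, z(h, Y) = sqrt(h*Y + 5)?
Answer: -517387/5360 - 13*sqrt(105)/67 ≈ -98.516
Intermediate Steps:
z(h, Y) = sqrt(5 + Y*h) (z(h, Y) = sqrt(Y*h + 5) = sqrt(5 + Y*h))
b(G, v) = sqrt(5 + v**2) (b(G, v) = sqrt(5 + v*v) = sqrt(5 + v**2))
L = 1/20 ≈ 0.050000
D(f) = 1/(20*f)
(D(-4) - (500 + b(6, -10))/(-164 - 37))*(-39) = ((1/20)/(-4) - (500 + sqrt(5 + (-10)**2))/(-164 - 37))*(-39) = ((1/20)*(-1/4) - (500 + sqrt(5 + 100))/(-201))*(-39) = (-1/80 - (500 + sqrt(105))*(-1)/201)*(-39) = (-1/80 - (-500/201 - sqrt(105)/201))*(-39) = (-1/80 + (500/201 + sqrt(105)/201))*(-39) = (39799/16080 + sqrt(105)/201)*(-39) = -517387/5360 - 13*sqrt(105)/67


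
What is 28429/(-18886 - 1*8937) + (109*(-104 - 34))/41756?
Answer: -802797445/580888594 ≈ -1.3820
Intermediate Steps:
28429/(-18886 - 1*8937) + (109*(-104 - 34))/41756 = 28429/(-18886 - 8937) + (109*(-138))*(1/41756) = 28429/(-27823) - 15042*1/41756 = 28429*(-1/27823) - 7521/20878 = -28429/27823 - 7521/20878 = -802797445/580888594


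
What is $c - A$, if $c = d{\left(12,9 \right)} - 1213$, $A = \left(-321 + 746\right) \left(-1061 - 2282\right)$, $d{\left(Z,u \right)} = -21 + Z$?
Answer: $1419553$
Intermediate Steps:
$A = -1420775$ ($A = 425 \left(-3343\right) = -1420775$)
$c = -1222$ ($c = \left(-21 + 12\right) - 1213 = -9 - 1213 = -1222$)
$c - A = -1222 - -1420775 = -1222 + 1420775 = 1419553$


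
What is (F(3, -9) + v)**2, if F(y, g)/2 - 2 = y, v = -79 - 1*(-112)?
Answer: 1849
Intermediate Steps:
v = 33 (v = -79 + 112 = 33)
F(y, g) = 4 + 2*y
(F(3, -9) + v)**2 = ((4 + 2*3) + 33)**2 = ((4 + 6) + 33)**2 = (10 + 33)**2 = 43**2 = 1849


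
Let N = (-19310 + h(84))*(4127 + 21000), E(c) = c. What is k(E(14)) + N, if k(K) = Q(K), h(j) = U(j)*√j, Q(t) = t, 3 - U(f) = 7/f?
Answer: -485202356 + 879445*√21/6 ≈ -4.8453e+8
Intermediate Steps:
U(f) = 3 - 7/f
h(j) = √j*(3 - 7/j) (h(j) = (3 - 7/j)*√j = √j*(3 - 7/j))
k(K) = K
N = -485202370 + 879445*√21/6 (N = (-19310 + (-7 + 3*84)/√84)*(4127 + 21000) = (-19310 + (√21/42)*(-7 + 252))*25127 = (-19310 + (√21/42)*245)*25127 = (-19310 + 35*√21/6)*25127 = -485202370 + 879445*√21/6 ≈ -4.8453e+8)
k(E(14)) + N = 14 + (-485202370 + 879445*√21/6) = -485202356 + 879445*√21/6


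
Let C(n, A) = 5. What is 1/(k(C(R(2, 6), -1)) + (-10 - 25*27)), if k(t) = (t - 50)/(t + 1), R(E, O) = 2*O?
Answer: -2/1385 ≈ -0.0014440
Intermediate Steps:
k(t) = (-50 + t)/(1 + t)
1/(k(C(R(2, 6), -1)) + (-10 - 25*27)) = 1/((-50 + 5)/(1 + 5) + (-10 - 25*27)) = 1/(-45/6 + (-10 - 675)) = 1/((⅙)*(-45) - 685) = 1/(-15/2 - 685) = 1/(-1385/2) = -2/1385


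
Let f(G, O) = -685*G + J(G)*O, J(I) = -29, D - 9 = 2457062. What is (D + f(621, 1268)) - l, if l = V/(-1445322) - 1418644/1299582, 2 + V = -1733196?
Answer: 312256300121022949/156526204617 ≈ 1.9949e+6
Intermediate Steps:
D = 2457071 (D = 9 + 2457062 = 2457071)
V = -1733198 (V = -2 - 1733196 = -1733198)
f(G, O) = -685*G - 29*O
l = 16836294989/156526204617 (l = -1733198/(-1445322) - 1418644/1299582 = -1733198*(-1/1445322) - 1418644*1/1299582 = 866599/722661 - 709322/649791 = 16836294989/156526204617 ≈ 0.10756)
(D + f(621, 1268)) - l = (2457071 + (-685*621 - 29*1268)) - 1*16836294989/156526204617 = (2457071 + (-425385 - 36772)) - 16836294989/156526204617 = (2457071 - 462157) - 16836294989/156526204617 = 1994914 - 16836294989/156526204617 = 312256300121022949/156526204617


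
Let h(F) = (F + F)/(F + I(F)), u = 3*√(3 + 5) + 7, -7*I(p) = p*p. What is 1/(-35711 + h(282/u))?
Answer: -201417329/7192932835617 + 2632*√2/7192932835617 ≈ -2.8002e-5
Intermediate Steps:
I(p) = -p²/7 (I(p) = -p*p/7 = -p²/7)
u = 7 + 6*√2 (u = 3*√8 + 7 = 3*(2*√2) + 7 = 6*√2 + 7 = 7 + 6*√2 ≈ 15.485)
h(F) = 2*F/(F - F²/7) (h(F) = (F + F)/(F - F²/7) = (2*F)/(F - F²/7) = 2*F/(F - F²/7))
1/(-35711 + h(282/u)) = 1/(-35711 - 14/(-7 + 282/(7 + 6*√2)))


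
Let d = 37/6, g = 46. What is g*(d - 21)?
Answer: -2047/3 ≈ -682.33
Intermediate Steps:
d = 37/6 (d = 37*(⅙) = 37/6 ≈ 6.1667)
g*(d - 21) = 46*(37/6 - 21) = 46*(-89/6) = -2047/3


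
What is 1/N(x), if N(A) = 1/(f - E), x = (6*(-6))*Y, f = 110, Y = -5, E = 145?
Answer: -35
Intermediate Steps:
x = 180 (x = (6*(-6))*(-5) = -36*(-5) = 180)
N(A) = -1/35 (N(A) = 1/(110 - 1*145) = 1/(110 - 145) = 1/(-35) = -1/35)
1/N(x) = 1/(-1/35) = -35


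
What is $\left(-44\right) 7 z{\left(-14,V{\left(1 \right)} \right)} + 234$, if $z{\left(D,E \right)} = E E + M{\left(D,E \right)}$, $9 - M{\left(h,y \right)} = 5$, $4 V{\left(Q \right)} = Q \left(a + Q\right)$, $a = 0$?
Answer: $- \frac{4069}{4} \approx -1017.3$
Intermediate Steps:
$V{\left(Q \right)} = \frac{Q^{2}}{4}$ ($V{\left(Q \right)} = \frac{Q \left(0 + Q\right)}{4} = \frac{Q Q}{4} = \frac{Q^{2}}{4}$)
$M{\left(h,y \right)} = 4$ ($M{\left(h,y \right)} = 9 - 5 = 4$)
$z{\left(D,E \right)} = 4 + E^{2}$ ($z{\left(D,E \right)} = E E + 4 = E^{2} + 4 = 4 + E^{2}$)
$\left(-44\right) 7 z{\left(-14,V{\left(1 \right)} \right)} + 234 = \left(-44\right) 7 \left(4 + \left(\frac{1^{2}}{4}\right)^{2}\right) + 234 = - 308 \left(4 + \left(\frac{1}{4} \cdot 1\right)^{2}\right) + 234 = - 308 \left(4 + \left(\frac{1}{4}\right)^{2}\right) + 234 = - 308 \left(4 + \frac{1}{16}\right) + 234 = \left(-308\right) \frac{65}{16} + 234 = - \frac{5005}{4} + 234 = - \frac{4069}{4}$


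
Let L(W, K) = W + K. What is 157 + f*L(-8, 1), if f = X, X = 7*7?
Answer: -186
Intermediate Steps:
X = 49
L(W, K) = K + W
f = 49
157 + f*L(-8, 1) = 157 + 49*(1 - 8) = 157 + 49*(-7) = 157 - 343 = -186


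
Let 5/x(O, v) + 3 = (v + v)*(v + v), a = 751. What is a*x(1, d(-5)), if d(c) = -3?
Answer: 3755/33 ≈ 113.79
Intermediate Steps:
x(O, v) = 5/(-3 + 4*v²) (x(O, v) = 5/(-3 + (v + v)*(v + v)) = 5/(-3 + (2*v)*(2*v)) = 5/(-3 + 4*v²))
a*x(1, d(-5)) = 751*(5/(-3 + 4*(-3)²)) = 751*(5/(-3 + 4*9)) = 751*(5/(-3 + 36)) = 751*(5/33) = 3755/33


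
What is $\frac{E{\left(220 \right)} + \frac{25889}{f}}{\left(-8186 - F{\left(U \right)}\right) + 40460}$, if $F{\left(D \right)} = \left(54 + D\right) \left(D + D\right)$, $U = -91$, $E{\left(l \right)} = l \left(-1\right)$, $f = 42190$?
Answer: $- \frac{9255911}{1077532600} \approx -0.0085899$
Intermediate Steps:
$E{\left(l \right)} = - l$
$F{\left(D \right)} = 2 D \left(54 + D\right)$ ($F{\left(D \right)} = \left(54 + D\right) 2 D = 2 D \left(54 + D\right)$)
$\frac{E{\left(220 \right)} + \frac{25889}{f}}{\left(-8186 - F{\left(U \right)}\right) + 40460} = \frac{\left(-1\right) 220 + \frac{25889}{42190}}{\left(-8186 - 2 \left(-91\right) \left(54 - 91\right)\right) + 40460} = \frac{-220 + 25889 \cdot \frac{1}{42190}}{\left(-8186 - 2 \left(-91\right) \left(-37\right)\right) + 40460} = \frac{-220 + \frac{25889}{42190}}{\left(-8186 - 6734\right) + 40460} = - \frac{9255911}{42190 \left(\left(-8186 - 6734\right) + 40460\right)} = - \frac{9255911}{42190 \left(-14920 + 40460\right)} = - \frac{9255911}{42190 \cdot 25540} = \left(- \frac{9255911}{42190}\right) \frac{1}{25540} = - \frac{9255911}{1077532600}$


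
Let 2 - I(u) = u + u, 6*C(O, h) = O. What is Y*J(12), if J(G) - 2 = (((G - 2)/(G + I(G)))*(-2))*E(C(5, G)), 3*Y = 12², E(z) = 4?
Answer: 480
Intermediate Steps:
C(O, h) = O/6
Y = 48 (Y = (⅓)*12² = (⅓)*144 = 48)
I(u) = 2 - 2*u (I(u) = 2 - (u + u) = 2 - 2*u)
J(G) = 2 - 8*(-2 + G)/(2 - G) (J(G) = 2 + (((G - 2)/(G + (2 - 2*G)))*(-2))*4 = 2 + (((-2 + G)/(2 - G))*(-2))*4 = 2 - 2*(-2 + G)/(2 - G)*4 = 2 - 8*(-2 + G)/(2 - G))
Y*J(12) = 48*10 = 480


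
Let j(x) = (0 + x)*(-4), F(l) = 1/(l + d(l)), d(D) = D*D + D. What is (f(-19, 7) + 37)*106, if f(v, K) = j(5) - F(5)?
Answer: 62964/35 ≈ 1799.0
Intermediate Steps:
d(D) = D + D² (d(D) = D² + D = D + D²)
F(l) = 1/(l + l*(1 + l))
j(x) = -4*x (j(x) = x*(-4) = -4*x)
f(v, K) = -701/35 (f(v, K) = -4*5 - 1/(5*(2 + 5)) = -20 - 1/(5*7) = -20 - 1*1/35 = -20 - 1/35 = -701/35)
(f(-19, 7) + 37)*106 = (-701/35 + 37)*106 = (594/35)*106 = 62964/35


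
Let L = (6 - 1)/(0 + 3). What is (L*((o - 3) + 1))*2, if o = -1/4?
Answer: -15/2 ≈ -7.5000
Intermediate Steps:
o = -1/4 (o = -1*1/4 = -1/4 ≈ -0.25000)
L = 5/3 ≈ 1.6667
(L*((o - 3) + 1))*2 = (5*((-1/4 - 3) + 1)/3)*2 = (5*(-13/4 + 1)/3)*2 = ((5/3)*(-9/4))*2 = -15/4*2 = -15/2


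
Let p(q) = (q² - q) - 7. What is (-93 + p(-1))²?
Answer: 9604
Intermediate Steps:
p(q) = -7 + q² - q
(-93 + p(-1))² = (-93 + (-7 + (-1)² - 1*(-1)))² = (-93 + (-7 + 1 + 1))² = (-93 - 5)² = (-98)² = 9604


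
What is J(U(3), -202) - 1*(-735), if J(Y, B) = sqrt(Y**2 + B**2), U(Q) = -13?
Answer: 735 + sqrt(40973) ≈ 937.42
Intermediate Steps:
J(Y, B) = sqrt(B**2 + Y**2)
J(U(3), -202) - 1*(-735) = sqrt((-202)**2 + (-13)**2) - 1*(-735) = sqrt(40804 + 169) + 735 = sqrt(40973) + 735 = 735 + sqrt(40973)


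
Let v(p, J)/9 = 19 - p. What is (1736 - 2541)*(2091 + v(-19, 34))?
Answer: -1958565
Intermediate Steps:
v(p, J) = 171 - 9*p (v(p, J) = 9*(19 - p) = 171 - 9*p)
(1736 - 2541)*(2091 + v(-19, 34)) = (1736 - 2541)*(2091 + (171 - 9*(-19))) = -805*(2091 + (171 + 171)) = -805*(2091 + 342) = -805*2433 = -1958565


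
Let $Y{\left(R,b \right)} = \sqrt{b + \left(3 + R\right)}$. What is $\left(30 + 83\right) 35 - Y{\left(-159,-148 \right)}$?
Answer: $3955 - 4 i \sqrt{19} \approx 3955.0 - 17.436 i$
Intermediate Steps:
$Y{\left(R,b \right)} = \sqrt{3 + R + b}$
$\left(30 + 83\right) 35 - Y{\left(-159,-148 \right)} = \left(30 + 83\right) 35 - \sqrt{3 - 159 - 148} = 113 \cdot 35 - \sqrt{-304} = 3955 - 4 i \sqrt{19}$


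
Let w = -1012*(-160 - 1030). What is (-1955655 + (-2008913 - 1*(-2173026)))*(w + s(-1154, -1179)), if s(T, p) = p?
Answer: -2155405971742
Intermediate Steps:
w = 1204280 (w = -1012*(-1190) = 1204280)
(-1955655 + (-2008913 - 1*(-2173026)))*(w + s(-1154, -1179)) = (-1955655 + (-2008913 - 1*(-2173026)))*(1204280 - 1179) = (-1955655 + (-2008913 + 2173026))*1203101 = (-1955655 + 164113)*1203101 = -1791542*1203101 = -2155405971742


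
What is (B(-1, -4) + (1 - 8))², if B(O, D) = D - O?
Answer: 100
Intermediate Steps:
(B(-1, -4) + (1 - 8))² = ((-4 - 1*(-1)) + (1 - 8))² = ((-4 + 1) - 7)² = (-3 - 7)² = (-10)² = 100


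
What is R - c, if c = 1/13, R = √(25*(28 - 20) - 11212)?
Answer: -1/13 + 2*I*√2753 ≈ -0.076923 + 104.94*I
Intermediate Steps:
R = 2*I*√2753 (R = √(25*8 - 11212) = √(200 - 11212) = √(-11012) = 2*I*√2753 ≈ 104.94*I)
c = 1/13 ≈ 0.076923
R - c = 2*I*√2753 - 1*1/13 = 2*I*√2753 - 1/13 = -1/13 + 2*I*√2753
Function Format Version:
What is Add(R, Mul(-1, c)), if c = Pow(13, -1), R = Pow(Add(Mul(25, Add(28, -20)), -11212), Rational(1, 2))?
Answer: Add(Rational(-1, 13), Mul(2, I, Pow(2753, Rational(1, 2)))) ≈ Add(-0.076923, Mul(104.94, I))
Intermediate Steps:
R = Mul(2, I, Pow(2753, Rational(1, 2))) (R = Pow(Add(Mul(25, 8), -11212), Rational(1, 2)) = Pow(Add(200, -11212), Rational(1, 2)) = Pow(-11012, Rational(1, 2)) = Mul(2, I, Pow(2753, Rational(1, 2))) ≈ Mul(104.94, I))
c = Rational(1, 13) ≈ 0.076923
Add(R, Mul(-1, c)) = Add(Mul(2, I, Pow(2753, Rational(1, 2))), Mul(-1, Rational(1, 13))) = Add(Mul(2, I, Pow(2753, Rational(1, 2))), Rational(-1, 13)) = Add(Rational(-1, 13), Mul(2, I, Pow(2753, Rational(1, 2))))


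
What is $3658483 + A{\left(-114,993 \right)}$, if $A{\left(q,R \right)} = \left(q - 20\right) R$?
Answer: $3525421$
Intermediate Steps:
$A{\left(q,R \right)} = R \left(-20 + q\right)$ ($A{\left(q,R \right)} = \left(-20 + q\right) R = R \left(-20 + q\right)$)
$3658483 + A{\left(-114,993 \right)} = 3658483 + 993 \left(-20 - 114\right) = 3658483 + 993 \left(-134\right) = 3658483 - 133062 = 3525421$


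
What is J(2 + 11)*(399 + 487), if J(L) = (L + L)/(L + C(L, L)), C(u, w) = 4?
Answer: 23036/17 ≈ 1355.1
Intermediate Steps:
J(L) = 2*L/(4 + L) (J(L) = (L + L)/(L + 4) = (2*L)/(4 + L) = 2*L/(4 + L))
J(2 + 11)*(399 + 487) = (2*(2 + 11)/(4 + (2 + 11)))*(399 + 487) = (2*13/(4 + 13))*886 = (2*13/17)*886 = (2*13*(1/17))*886 = (26/17)*886 = 23036/17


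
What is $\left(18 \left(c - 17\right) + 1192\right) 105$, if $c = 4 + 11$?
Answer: $121380$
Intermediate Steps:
$c = 15$
$\left(18 \left(c - 17\right) + 1192\right) 105 = \left(18 \left(15 - 17\right) + 1192\right) 105 = \left(18 \left(-2\right) + 1192\right) 105 = \left(-36 + 1192\right) 105 = 1156 \cdot 105 = 121380$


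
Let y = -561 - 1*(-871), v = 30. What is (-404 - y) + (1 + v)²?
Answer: 247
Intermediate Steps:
y = 310 (y = -561 + 871 = 310)
(-404 - y) + (1 + v)² = (-404 - 1*310) + (1 + 30)² = (-404 - 310) + 31² = -714 + 961 = 247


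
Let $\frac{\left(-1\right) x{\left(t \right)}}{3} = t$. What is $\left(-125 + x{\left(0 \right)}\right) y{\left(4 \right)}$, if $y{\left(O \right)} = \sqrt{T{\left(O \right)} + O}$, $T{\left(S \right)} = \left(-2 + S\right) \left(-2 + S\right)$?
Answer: $- 250 \sqrt{2} \approx -353.55$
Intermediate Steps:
$x{\left(t \right)} = - 3 t$
$T{\left(S \right)} = \left(-2 + S\right)^{2}$
$y{\left(O \right)} = \sqrt{O + \left(-2 + O\right)^{2}}$ ($y{\left(O \right)} = \sqrt{\left(-2 + O\right)^{2} + O} = \sqrt{O + \left(-2 + O\right)^{2}}$)
$\left(-125 + x{\left(0 \right)}\right) y{\left(4 \right)} = \left(-125 - 0\right) \sqrt{4 + \left(-2 + 4\right)^{2}} = \left(-125 + 0\right) \sqrt{4 + 2^{2}} = - 125 \sqrt{4 + 4} = - 125 \sqrt{8} = - 125 \cdot 2 \sqrt{2} = - 250 \sqrt{2}$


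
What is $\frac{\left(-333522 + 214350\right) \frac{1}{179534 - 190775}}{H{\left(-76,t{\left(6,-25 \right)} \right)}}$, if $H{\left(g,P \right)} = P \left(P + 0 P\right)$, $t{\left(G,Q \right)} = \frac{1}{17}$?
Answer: $\frac{11480236}{3747} \approx 3063.8$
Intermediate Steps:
$t{\left(G,Q \right)} = \frac{1}{17}$
$H{\left(g,P \right)} = P^{2}$ ($H{\left(g,P \right)} = P \left(P + 0\right) = P P = P^{2}$)
$\frac{\left(-333522 + 214350\right) \frac{1}{179534 - 190775}}{H{\left(-76,t{\left(6,-25 \right)} \right)}} = \frac{\left(-333522 + 214350\right) \frac{1}{179534 - 190775}}{\left(\frac{1}{17}\right)^{2}} = - \frac{119172}{-11241} \frac{1}{\frac{1}{289}} = \left(-119172\right) \left(- \frac{1}{11241}\right) 289 = \frac{39724}{3747} \cdot 289 = \frac{11480236}{3747}$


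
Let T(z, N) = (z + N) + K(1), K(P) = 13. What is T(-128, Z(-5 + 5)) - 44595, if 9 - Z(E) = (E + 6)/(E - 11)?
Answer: -491705/11 ≈ -44700.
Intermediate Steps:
Z(E) = 9 - (6 + E)/(-11 + E) (Z(E) = 9 - (E + 6)/(E - 11) = 9 - (6 + E)/(-11 + E))
T(z, N) = 13 + N + z (T(z, N) = (z + N) + 13 = (N + z) + 13 = 13 + N + z)
T(-128, Z(-5 + 5)) - 44595 = (13 + (-105 + 8*(-5 + 5))/(-11 + (-5 + 5)) - 128) - 44595 = (13 + (-105 + 8*0)/(-11 + 0) - 128) - 44595 = (13 + (-105 + 0)/(-11) - 128) - 44595 = (13 - 1/11*(-105) - 128) - 44595 = (13 + 105/11 - 128) - 44595 = -1160/11 - 44595 = -491705/11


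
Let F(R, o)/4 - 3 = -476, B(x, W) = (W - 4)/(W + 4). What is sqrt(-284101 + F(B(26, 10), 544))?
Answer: 3*I*sqrt(31777) ≈ 534.78*I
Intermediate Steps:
B(x, W) = (-4 + W)/(4 + W)
F(R, o) = -1892 (F(R, o) = 12 + 4*(-476) = 12 - 1904 = -1892)
sqrt(-284101 + F(B(26, 10), 544)) = sqrt(-284101 - 1892) = sqrt(-285993) = 3*I*sqrt(31777)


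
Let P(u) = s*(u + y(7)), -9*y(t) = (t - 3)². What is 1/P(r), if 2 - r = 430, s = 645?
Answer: -3/831620 ≈ -3.6074e-6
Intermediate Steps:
r = -428 (r = 2 - 1*430 = 2 - 430 = -428)
y(t) = -(-3 + t)²/9 (y(t) = -(t - 3)²/9 = -(-3 + t)²/9)
P(u) = -3440/3 + 645*u (P(u) = 645*(u - (-3 + 7)²/9) = 645*(u - ⅑*4²) = 645*(u - ⅑*16) = 645*(u - 16/9) = 645*(-16/9 + u) = -3440/3 + 645*u)
1/P(r) = 1/(-3440/3 + 645*(-428)) = 1/(-3440/3 - 276060) = 1/(-831620/3) = -3/831620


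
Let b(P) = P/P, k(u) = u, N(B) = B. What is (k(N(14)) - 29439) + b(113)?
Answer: -29424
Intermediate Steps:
b(P) = 1
(k(N(14)) - 29439) + b(113) = (14 - 29439) + 1 = -29425 + 1 = -29424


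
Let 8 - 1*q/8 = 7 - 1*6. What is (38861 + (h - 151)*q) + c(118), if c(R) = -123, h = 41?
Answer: 32578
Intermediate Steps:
q = 56 (q = 64 - 8*(7 - 1*6) = 64 - 8*(7 - 6) = 64 - 8*1 = 64 - 8 = 56)
(38861 + (h - 151)*q) + c(118) = (38861 + (41 - 151)*56) - 123 = (38861 - 110*56) - 123 = (38861 - 6160) - 123 = 32701 - 123 = 32578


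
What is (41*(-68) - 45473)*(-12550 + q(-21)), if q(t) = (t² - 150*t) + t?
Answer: 433383780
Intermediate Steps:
q(t) = t² - 149*t
(41*(-68) - 45473)*(-12550 + q(-21)) = (41*(-68) - 45473)*(-12550 - 21*(-149 - 21)) = (-2788 - 45473)*(-12550 - 21*(-170)) = -48261*(-12550 + 3570) = -48261*(-8980) = 433383780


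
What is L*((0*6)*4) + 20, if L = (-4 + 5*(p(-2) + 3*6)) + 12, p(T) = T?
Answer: 20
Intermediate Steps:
L = 88 (L = (-4 + 5*(-2 + 3*6)) + 12 = (-4 + 5*(-2 + 18)) + 12 = (-4 + 5*16) + 12 = (-4 + 80) + 12 = 76 + 12 = 88)
L*((0*6)*4) + 20 = 88*((0*6)*4) + 20 = 88*(0*4) + 20 = 88*0 + 20 = 0 + 20 = 20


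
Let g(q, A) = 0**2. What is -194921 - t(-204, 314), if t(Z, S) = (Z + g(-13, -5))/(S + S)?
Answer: -30602546/157 ≈ -1.9492e+5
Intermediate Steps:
g(q, A) = 0
t(Z, S) = Z/(2*S) (t(Z, S) = (Z + 0)/(S + S) = Z/((2*S)) = Z*(1/(2*S)) = Z/(2*S))
-194921 - t(-204, 314) = -194921 - (-204)/(2*314) = -194921 - 1*(-51/157) = -194921 + 51/157 = -30602546/157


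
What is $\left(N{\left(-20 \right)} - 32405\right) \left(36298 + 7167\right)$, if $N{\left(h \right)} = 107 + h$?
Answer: $-1404701870$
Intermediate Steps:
$\left(N{\left(-20 \right)} - 32405\right) \left(36298 + 7167\right) = \left(\left(107 - 20\right) - 32405\right) \left(36298 + 7167\right) = \left(87 - 32405\right) 43465 = \left(-32318\right) 43465 = -1404701870$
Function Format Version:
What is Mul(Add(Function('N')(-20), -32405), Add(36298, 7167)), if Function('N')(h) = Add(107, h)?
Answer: -1404701870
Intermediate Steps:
Mul(Add(Function('N')(-20), -32405), Add(36298, 7167)) = Mul(Add(Add(107, -20), -32405), Add(36298, 7167)) = Mul(Add(87, -32405), 43465) = Mul(-32318, 43465) = -1404701870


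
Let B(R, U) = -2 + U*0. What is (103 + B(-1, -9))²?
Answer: 10201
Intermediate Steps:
B(R, U) = -2 (B(R, U) = -2 + 0 = -2)
(103 + B(-1, -9))² = (103 - 2)² = 101² = 10201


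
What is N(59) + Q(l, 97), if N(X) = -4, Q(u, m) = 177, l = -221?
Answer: 173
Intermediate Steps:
N(59) + Q(l, 97) = -4 + 177 = 173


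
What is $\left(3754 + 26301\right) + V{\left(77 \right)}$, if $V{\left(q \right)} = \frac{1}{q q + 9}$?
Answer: $\frac{178466591}{5938} \approx 30055.0$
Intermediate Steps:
$V{\left(q \right)} = \frac{1}{9 + q^{2}}$ ($V{\left(q \right)} = \frac{1}{q^{2} + 9} = \frac{1}{9 + q^{2}}$)
$\left(3754 + 26301\right) + V{\left(77 \right)} = \left(3754 + 26301\right) + \frac{1}{9 + 77^{2}} = 30055 + \frac{1}{9 + 5929} = 30055 + \frac{1}{5938} = \frac{178466591}{5938}$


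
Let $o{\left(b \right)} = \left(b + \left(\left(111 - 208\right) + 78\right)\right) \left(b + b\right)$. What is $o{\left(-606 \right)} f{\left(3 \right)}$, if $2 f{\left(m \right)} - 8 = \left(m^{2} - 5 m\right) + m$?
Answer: $1893750$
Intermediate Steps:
$f{\left(m \right)} = 4 + \frac{m^{2}}{2} - 2 m$ ($f{\left(m \right)} = 4 + \frac{\left(m^{2} - 5 m\right) + m}{2} = 4 + \frac{m^{2} - 4 m}{2} = 4 + \left(\frac{m^{2}}{2} - 2 m\right) = 4 + \frac{m^{2}}{2} - 2 m$)
$o{\left(b \right)} = 2 b \left(-19 + b\right)$ ($o{\left(b \right)} = \left(b + \left(-97 + 78\right)\right) 2 b = \left(b - 19\right) 2 b = \left(-19 + b\right) 2 b = 2 b \left(-19 + b\right)$)
$o{\left(-606 \right)} f{\left(3 \right)} = 2 \left(-606\right) \left(-19 - 606\right) \left(4 + \frac{3^{2}}{2} - 6\right) = 2 \left(-606\right) \left(-625\right) \left(4 + \frac{1}{2} \cdot 9 - 6\right) = 757500 \left(4 + \frac{9}{2} - 6\right) = 757500 \cdot \frac{5}{2} = 1893750$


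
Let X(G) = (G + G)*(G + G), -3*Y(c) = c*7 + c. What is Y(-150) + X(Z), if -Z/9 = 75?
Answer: 1822900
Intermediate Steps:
Z = -675 (Z = -9*75 = -675)
Y(c) = -8*c/3 (Y(c) = -(c*7 + c)/3 = -(7*c + c)/3 = -8*c/3)
X(G) = 4*G**2 (X(G) = (2*G)*(2*G) = 4*G**2)
Y(-150) + X(Z) = -8/3*(-150) + 4*(-675)**2 = 400 + 4*455625 = 400 + 1822500 = 1822900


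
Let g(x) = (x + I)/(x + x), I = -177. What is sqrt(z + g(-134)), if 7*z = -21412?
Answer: I*sqrt(2690296091)/938 ≈ 55.296*I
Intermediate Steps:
z = -21412/7 (z = (1/7)*(-21412) = -21412/7 ≈ -3058.9)
g(x) = (-177 + x)/(2*x) (g(x) = (x - 177)/(x + x) = (-177 + x)/((2*x)) = (-177 + x)*(1/(2*x)) = (-177 + x)/(2*x))
sqrt(z + g(-134)) = sqrt(-21412/7 + (1/2)*(-177 - 134)/(-134)) = sqrt(-21412/7 + (1/2)*(-1/134)*(-311)) = sqrt(-21412/7 + 311/268) = sqrt(-5736239/1876) = I*sqrt(2690296091)/938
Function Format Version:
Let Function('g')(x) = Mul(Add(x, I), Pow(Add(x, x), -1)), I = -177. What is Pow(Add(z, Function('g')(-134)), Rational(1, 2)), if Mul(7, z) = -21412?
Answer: Mul(Rational(1, 938), I, Pow(2690296091, Rational(1, 2))) ≈ Mul(55.296, I)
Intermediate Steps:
z = Rational(-21412, 7) (z = Mul(Rational(1, 7), -21412) = Rational(-21412, 7) ≈ -3058.9)
Function('g')(x) = Mul(Rational(1, 2), Pow(x, -1), Add(-177, x)) (Function('g')(x) = Mul(Add(x, -177), Pow(Add(x, x), -1)) = Mul(Add(-177, x), Pow(Mul(2, x), -1)) = Mul(Add(-177, x), Mul(Rational(1, 2), Pow(x, -1))) = Mul(Rational(1, 2), Pow(x, -1), Add(-177, x)))
Pow(Add(z, Function('g')(-134)), Rational(1, 2)) = Pow(Add(Rational(-21412, 7), Mul(Rational(1, 2), Pow(-134, -1), Add(-177, -134))), Rational(1, 2)) = Pow(Add(Rational(-21412, 7), Mul(Rational(1, 2), Rational(-1, 134), -311)), Rational(1, 2)) = Pow(Add(Rational(-21412, 7), Rational(311, 268)), Rational(1, 2)) = Pow(Rational(-5736239, 1876), Rational(1, 2)) = Mul(Rational(1, 938), I, Pow(2690296091, Rational(1, 2)))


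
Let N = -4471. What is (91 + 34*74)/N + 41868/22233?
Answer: 43076799/33134581 ≈ 1.3001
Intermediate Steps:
(91 + 34*74)/N + 41868/22233 = (91 + 34*74)/(-4471) + 41868/22233 = (91 + 2516)*(-1/4471) + 41868*(1/22233) = 2607*(-1/4471) + 13956/7411 = -2607/4471 + 13956/7411 = 43076799/33134581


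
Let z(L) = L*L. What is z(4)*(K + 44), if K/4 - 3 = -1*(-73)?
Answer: 5568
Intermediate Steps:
K = 304 (K = 12 + 4*(-1*(-73)) = 12 + 4*73 = 12 + 292 = 304)
z(L) = L**2
z(4)*(K + 44) = 4**2*(304 + 44) = 16*348 = 5568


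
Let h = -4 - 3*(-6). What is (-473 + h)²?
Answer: 210681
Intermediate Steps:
h = 14 (h = -4 + 18 = 14)
(-473 + h)² = (-473 + 14)² = (-459)² = 210681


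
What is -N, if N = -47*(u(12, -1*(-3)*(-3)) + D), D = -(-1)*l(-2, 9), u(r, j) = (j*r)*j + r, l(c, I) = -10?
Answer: 45778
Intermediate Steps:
u(r, j) = r + r*j² (u(r, j) = r*j² + r = r + r*j²)
D = -10 (D = -(-1)*(-10) = -1*10 = -10)
N = -45778 (N = -47*(12*(1 + (-1*(-3)*(-3))²) - 10) = -47*(12*(1 + (3*(-3))²) - 10) = -47*(12*(1 + (-9)²) - 10) = -47*(12*(1 + 81) - 10) = -47*(12*82 - 10) = -47*(984 - 10) = -47*974 = -45778)
-N = -1*(-45778) = 45778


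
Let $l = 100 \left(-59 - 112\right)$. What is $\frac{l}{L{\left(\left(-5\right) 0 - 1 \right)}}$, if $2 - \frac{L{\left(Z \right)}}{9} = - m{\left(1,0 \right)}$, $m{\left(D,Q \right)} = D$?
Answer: $- \frac{1900}{3} \approx -633.33$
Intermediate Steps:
$l = -17100$ ($l = 100 \left(-171\right) = -17100$)
$L{\left(Z \right)} = 27$ ($L{\left(Z \right)} = 18 - 9 \left(\left(-1\right) 1\right) = 18 - -9 = 18 + 9 = 27$)
$\frac{l}{L{\left(\left(-5\right) 0 - 1 \right)}} = - \frac{17100}{27} = \left(-17100\right) \frac{1}{27} = - \frac{1900}{3}$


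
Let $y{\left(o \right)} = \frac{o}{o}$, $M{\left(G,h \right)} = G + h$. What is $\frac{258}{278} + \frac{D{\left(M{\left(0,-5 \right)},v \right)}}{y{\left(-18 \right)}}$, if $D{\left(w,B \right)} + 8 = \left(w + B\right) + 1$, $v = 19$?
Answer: $\frac{1102}{139} \approx 7.9281$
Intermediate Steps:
$D{\left(w,B \right)} = -7 + B + w$ ($D{\left(w,B \right)} = -8 + \left(\left(w + B\right) + 1\right) = -8 + \left(\left(B + w\right) + 1\right) = -8 + \left(1 + B + w\right) = -7 + B + w$)
$y{\left(o \right)} = 1$
$\frac{258}{278} + \frac{D{\left(M{\left(0,-5 \right)},v \right)}}{y{\left(-18 \right)}} = \frac{258}{278} + \frac{-7 + 19 + \left(0 - 5\right)}{1} = 258 \cdot \frac{1}{278} + \left(-7 + 19 - 5\right) 1 = \frac{129}{139} + 7 \cdot 1 = \frac{129}{139} + 7 = \frac{1102}{139}$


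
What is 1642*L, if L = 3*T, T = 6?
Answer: 29556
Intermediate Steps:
L = 18 (L = 3*6 = 18)
1642*L = 1642*18 = 29556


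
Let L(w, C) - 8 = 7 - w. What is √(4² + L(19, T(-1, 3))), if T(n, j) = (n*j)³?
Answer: 2*√3 ≈ 3.4641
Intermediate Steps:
T(n, j) = j³*n³ (T(n, j) = (j*n)³ = j³*n³)
L(w, C) = 15 - w (L(w, C) = 8 + (7 - w) = 15 - w)
√(4² + L(19, T(-1, 3))) = √(4² + (15 - 1*19)) = √(16 + (15 - 19)) = √(16 - 4) = √12 = 2*√3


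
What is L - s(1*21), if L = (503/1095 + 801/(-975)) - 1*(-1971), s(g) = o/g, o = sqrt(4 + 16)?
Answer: 140260147/71175 - 2*sqrt(5)/21 ≈ 1970.4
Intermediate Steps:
o = 2*sqrt(5) (o = sqrt(20) = 2*sqrt(5) ≈ 4.4721)
s(g) = 2*sqrt(5)/g (s(g) = (2*sqrt(5))/g = 2*sqrt(5)/g)
L = 140260147/71175 (L = (503*(1/1095) + 801*(-1/975)) + 1971 = (503/1095 - 267/325) + 1971 = -25778/71175 + 1971 = 140260147/71175 ≈ 1970.6)
L - s(1*21) = 140260147/71175 - 2*sqrt(5)/(1*21) = 140260147/71175 - 2*sqrt(5)/21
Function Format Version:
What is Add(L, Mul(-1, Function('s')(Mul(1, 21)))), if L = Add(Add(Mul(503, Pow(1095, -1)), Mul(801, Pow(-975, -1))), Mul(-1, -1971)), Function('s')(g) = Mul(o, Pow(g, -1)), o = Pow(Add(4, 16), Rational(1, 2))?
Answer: Add(Rational(140260147, 71175), Mul(Rational(-2, 21), Pow(5, Rational(1, 2)))) ≈ 1970.4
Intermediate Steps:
o = Mul(2, Pow(5, Rational(1, 2))) (o = Pow(20, Rational(1, 2)) = Mul(2, Pow(5, Rational(1, 2))) ≈ 4.4721)
Function('s')(g) = Mul(2, Pow(5, Rational(1, 2)), Pow(g, -1)) (Function('s')(g) = Mul(Mul(2, Pow(5, Rational(1, 2))), Pow(g, -1)) = Mul(2, Pow(5, Rational(1, 2)), Pow(g, -1)))
L = Rational(140260147, 71175) (L = Add(Add(Mul(503, Rational(1, 1095)), Mul(801, Rational(-1, 975))), 1971) = Add(Add(Rational(503, 1095), Rational(-267, 325)), 1971) = Add(Rational(-25778, 71175), 1971) = Rational(140260147, 71175) ≈ 1970.6)
Add(L, Mul(-1, Function('s')(Mul(1, 21)))) = Add(Rational(140260147, 71175), Mul(-1, Mul(2, Pow(5, Rational(1, 2)), Pow(Mul(1, 21), -1)))) = Add(Rational(140260147, 71175), Mul(-1, Mul(2, Pow(5, Rational(1, 2)), Pow(21, -1)))) = Add(Rational(140260147, 71175), Mul(-1, Mul(2, Pow(5, Rational(1, 2)), Rational(1, 21)))) = Add(Rational(140260147, 71175), Mul(-1, Mul(Rational(2, 21), Pow(5, Rational(1, 2))))) = Add(Rational(140260147, 71175), Mul(Rational(-2, 21), Pow(5, Rational(1, 2))))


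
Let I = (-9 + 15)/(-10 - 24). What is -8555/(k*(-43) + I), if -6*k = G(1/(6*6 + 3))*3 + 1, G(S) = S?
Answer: -1134393/1000 ≈ -1134.4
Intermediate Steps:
I = -3/17 (I = 6/(-34) = 6*(-1/34) = -3/17 ≈ -0.17647)
k = -7/39 (k = -(3/(6*6 + 3) + 1)/6 = -(3/(36 + 3) + 1)/6 = -(3/39 + 1)/6 = -((1/39)*3 + 1)/6 = -(1/13 + 1)/6 = -⅙*14/13 = -7/39 ≈ -0.17949)
-8555/(k*(-43) + I) = -8555/(-7/39*(-43) - 3/17) = -8555/(301/39 - 3/17) = -8555/5000/663 = -8555*663/5000 = -1134393/1000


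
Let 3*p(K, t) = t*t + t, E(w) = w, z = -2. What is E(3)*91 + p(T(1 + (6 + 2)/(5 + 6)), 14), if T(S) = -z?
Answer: 343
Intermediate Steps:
T(S) = 2 (T(S) = -1*(-2) = 2)
p(K, t) = t/3 + t**2/3 (p(K, t) = (t*t + t)/3 = (t**2 + t)/3 = (t + t**2)/3 = t/3 + t**2/3)
E(3)*91 + p(T(1 + (6 + 2)/(5 + 6)), 14) = 3*91 + (1/3)*14*(1 + 14) = 273 + (1/3)*14*15 = 273 + 70 = 343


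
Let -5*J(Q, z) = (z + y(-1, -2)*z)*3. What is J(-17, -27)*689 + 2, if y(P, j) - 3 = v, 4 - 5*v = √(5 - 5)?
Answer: 1339466/25 ≈ 53579.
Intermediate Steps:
v = ⅘ (v = ⅘ - √(5 - 5)/5 = ⅘ - √0/5 = ⅘ - ⅕*0 = ⅘ + 0 = ⅘ ≈ 0.80000)
y(P, j) = 19/5 (y(P, j) = 3 + ⅘ = 19/5)
J(Q, z) = -72*z/25 (J(Q, z) = -(z + 19*z/5)*3/5 = -24*z/5*3/5 = -72*z/25)
J(-17, -27)*689 + 2 = -72/25*(-27)*689 + 2 = (1944/25)*689 + 2 = 1339416/25 + 2 = 1339466/25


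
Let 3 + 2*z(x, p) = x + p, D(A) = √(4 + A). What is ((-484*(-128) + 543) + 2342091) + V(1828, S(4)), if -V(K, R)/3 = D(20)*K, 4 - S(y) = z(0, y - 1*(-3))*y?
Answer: 2404586 - 10968*√6 ≈ 2.3777e+6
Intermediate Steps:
z(x, p) = -3/2 + p/2 + x/2 (z(x, p) = -3/2 + (x + p)/2 = -3/2 + (p + x)/2 = -3/2 + (p/2 + x/2) = -3/2 + p/2 + x/2)
S(y) = 4 - y²/2 (S(y) = 4 - (-3/2 + (y - 1*(-3))/2 + (½)*0)*y = 4 - (-3/2 + (y + 3)/2 + 0)*y = 4 - (-3/2 + (3 + y)/2 + 0)*y = 4 - (-3/2 + (3/2 + y/2) + 0)*y = 4 - y/2*y = 4 - y²/2)
V(K, R) = -6*K*√6 (V(K, R) = -3*√(4 + 20)*K = -3*√24*K = -3*2*√6*K = -6*K*√6)
((-484*(-128) + 543) + 2342091) + V(1828, S(4)) = ((-484*(-128) + 543) + 2342091) - 6*1828*√6 = ((61952 + 543) + 2342091) - 10968*√6 = (62495 + 2342091) - 10968*√6 = 2404586 - 10968*√6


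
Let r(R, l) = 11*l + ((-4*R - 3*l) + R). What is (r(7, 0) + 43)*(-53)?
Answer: -1166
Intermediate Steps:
r(R, l) = -3*R + 8*l (r(R, l) = 11*l + (-3*R - 3*l) = -3*R + 8*l)
(r(7, 0) + 43)*(-53) = ((-3*7 + 8*0) + 43)*(-53) = ((-21 + 0) + 43)*(-53) = (-21 + 43)*(-53) = 22*(-53) = -1166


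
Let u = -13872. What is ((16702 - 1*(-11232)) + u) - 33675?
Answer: -19613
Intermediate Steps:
((16702 - 1*(-11232)) + u) - 33675 = ((16702 - 1*(-11232)) - 13872) - 33675 = ((16702 + 11232) - 13872) - 33675 = (27934 - 13872) - 33675 = 14062 - 33675 = -19613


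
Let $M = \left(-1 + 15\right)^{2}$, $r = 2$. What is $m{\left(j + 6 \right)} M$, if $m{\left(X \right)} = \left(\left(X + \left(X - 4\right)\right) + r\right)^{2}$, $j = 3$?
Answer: $50176$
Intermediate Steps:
$m{\left(X \right)} = \left(-2 + 2 X\right)^{2}$ ($m{\left(X \right)} = \left(\left(X + \left(X - 4\right)\right) + 2\right)^{2} = \left(\left(X + \left(-4 + X\right)\right) + 2\right)^{2} = \left(\left(-4 + 2 X\right) + 2\right)^{2} = \left(-2 + 2 X\right)^{2}$)
$M = 196$ ($M = 14^{2} = 196$)
$m{\left(j + 6 \right)} M = 4 \left(-1 + \left(3 + 6\right)\right)^{2} \cdot 196 = 4 \left(-1 + 9\right)^{2} \cdot 196 = 4 \cdot 8^{2} \cdot 196 = 4 \cdot 64 \cdot 196 = 256 \cdot 196 = 50176$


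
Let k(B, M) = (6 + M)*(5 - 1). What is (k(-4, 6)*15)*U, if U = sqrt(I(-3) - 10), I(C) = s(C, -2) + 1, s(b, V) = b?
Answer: 1440*I*sqrt(3) ≈ 2494.2*I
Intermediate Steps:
I(C) = 1 + C (I(C) = C + 1 = 1 + C)
k(B, M) = 24 + 4*M (k(B, M) = (6 + M)*4 = 24 + 4*M)
U = 2*I*sqrt(3) (U = sqrt((1 - 3) - 10) = sqrt(-2 - 10) = sqrt(-12) = 2*I*sqrt(3) ≈ 3.4641*I)
(k(-4, 6)*15)*U = ((24 + 4*6)*15)*(2*I*sqrt(3)) = ((24 + 24)*15)*(2*I*sqrt(3)) = (48*15)*(2*I*sqrt(3)) = 720*(2*I*sqrt(3)) = 1440*I*sqrt(3)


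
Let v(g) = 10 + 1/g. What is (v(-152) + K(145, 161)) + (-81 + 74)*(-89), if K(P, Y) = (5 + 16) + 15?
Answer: 101687/152 ≈ 668.99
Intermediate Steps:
K(P, Y) = 36 (K(P, Y) = 21 + 15 = 36)
(v(-152) + K(145, 161)) + (-81 + 74)*(-89) = ((10 + 1/(-152)) + 36) + (-81 + 74)*(-89) = ((10 - 1/152) + 36) - 7*(-89) = (1519/152 + 36) + 623 = 6991/152 + 623 = 101687/152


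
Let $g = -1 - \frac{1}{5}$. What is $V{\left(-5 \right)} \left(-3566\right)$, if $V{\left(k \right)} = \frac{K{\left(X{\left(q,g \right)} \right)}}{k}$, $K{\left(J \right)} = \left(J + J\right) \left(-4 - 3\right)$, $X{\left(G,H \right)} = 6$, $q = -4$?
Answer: $- \frac{299544}{5} \approx -59909.0$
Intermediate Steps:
$g = - \frac{6}{5}$ ($g = -1 - \frac{1}{5} = - \frac{6}{5} \approx -1.2$)
$K{\left(J \right)} = - 14 J$ ($K{\left(J \right)} = 2 J \left(-7\right) = - 14 J$)
$V{\left(k \right)} = - \frac{84}{k}$ ($V{\left(k \right)} = \frac{\left(-14\right) 6}{k} = - \frac{84}{k}$)
$V{\left(-5 \right)} \left(-3566\right) = - \frac{84}{-5} \left(-3566\right) = \left(-84\right) \left(- \frac{1}{5}\right) \left(-3566\right) = \frac{84}{5} \left(-3566\right) = - \frac{299544}{5}$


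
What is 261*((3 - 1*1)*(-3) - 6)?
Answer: -3132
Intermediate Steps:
261*((3 - 1*1)*(-3) - 6) = 261*((3 - 1)*(-3) - 6) = 261*(2*(-3) - 6) = 261*(-6 - 6) = 261*(-12) = -3132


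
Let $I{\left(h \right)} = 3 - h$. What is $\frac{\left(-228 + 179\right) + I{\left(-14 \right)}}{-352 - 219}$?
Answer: $\frac{32}{571} \approx 0.056042$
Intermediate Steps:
$\frac{\left(-228 + 179\right) + I{\left(-14 \right)}}{-352 - 219} = \frac{\left(-228 + 179\right) + \left(3 - -14\right)}{-352 - 219} = \frac{-49 + \left(3 + 14\right)}{-571} = \left(-49 + 17\right) \left(- \frac{1}{571}\right) = \left(-32\right) \left(- \frac{1}{571}\right) = \frac{32}{571}$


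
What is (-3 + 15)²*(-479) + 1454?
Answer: -67522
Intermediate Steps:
(-3 + 15)²*(-479) + 1454 = 12²*(-479) + 1454 = 144*(-479) + 1454 = -68976 + 1454 = -67522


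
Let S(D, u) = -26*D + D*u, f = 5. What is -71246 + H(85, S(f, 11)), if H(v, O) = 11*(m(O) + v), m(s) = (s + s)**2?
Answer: 177189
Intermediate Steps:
m(s) = 4*s**2 (m(s) = (2*s)**2 = 4*s**2)
H(v, O) = 11*v + 44*O**2 (H(v, O) = 11*(4*O**2 + v) = 11*(v + 4*O**2) = 11*v + 44*O**2)
-71246 + H(85, S(f, 11)) = -71246 + (11*85 + 44*(5*(-26 + 11))**2) = -71246 + (935 + 44*(5*(-15))**2) = -71246 + (935 + 44*(-75)**2) = -71246 + (935 + 44*5625) = -71246 + (935 + 247500) = -71246 + 248435 = 177189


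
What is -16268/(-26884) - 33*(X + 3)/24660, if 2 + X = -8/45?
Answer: 1501647853/2486097900 ≈ 0.60402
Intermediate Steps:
X = -98/45 (X = -2 - 8/45 = -98/45 ≈ -2.1778)
-16268/(-26884) - 33*(X + 3)/24660 = -16268/(-26884) - 33*(-98/45 + 3)/24660 = -16268*(-1/26884) - 33*37/45*(1/24660) = 4067/6721 - 407/15*1/24660 = 4067/6721 - 407/369900 = 1501647853/2486097900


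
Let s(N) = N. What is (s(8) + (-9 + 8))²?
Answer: 49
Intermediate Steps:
(s(8) + (-9 + 8))² = (8 + (-9 + 8))² = (8 - 1)² = 7² = 49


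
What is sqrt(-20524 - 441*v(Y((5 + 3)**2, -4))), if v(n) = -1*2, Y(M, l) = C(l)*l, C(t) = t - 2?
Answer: I*sqrt(19642) ≈ 140.15*I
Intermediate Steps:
C(t) = -2 + t
Y(M, l) = l*(-2 + l) (Y(M, l) = (-2 + l)*l = l*(-2 + l))
v(n) = -2
sqrt(-20524 - 441*v(Y((5 + 3)**2, -4))) = sqrt(-20524 - 441*(-2)) = sqrt(-20524 + 882) = sqrt(-19642) = I*sqrt(19642)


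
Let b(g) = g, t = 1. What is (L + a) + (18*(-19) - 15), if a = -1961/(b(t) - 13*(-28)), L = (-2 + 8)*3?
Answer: -125696/365 ≈ -344.37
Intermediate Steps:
L = 18 (L = 6*3 = 18)
a = -1961/365 (a = -1961/(1 - 13*(-28)) = -1961/(1 + 364) = -1961/365 ≈ -5.3726)
(L + a) + (18*(-19) - 15) = (18 - 1961/365) + (18*(-19) - 15) = 4609/365 + (-342 - 15) = 4609/365 - 357 = -125696/365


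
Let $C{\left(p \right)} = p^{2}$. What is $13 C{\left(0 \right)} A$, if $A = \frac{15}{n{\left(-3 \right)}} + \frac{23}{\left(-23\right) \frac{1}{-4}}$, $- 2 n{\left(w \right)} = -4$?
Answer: $0$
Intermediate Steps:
$n{\left(w \right)} = 2$ ($n{\left(w \right)} = \left(- \frac{1}{2}\right) \left(-4\right) = 2$)
$A = \frac{23}{2}$ ($A = \frac{15}{2} + \frac{23}{\left(-23\right) \frac{1}{-4}} = 15 \cdot \frac{1}{2} + \frac{23}{\left(-23\right) \left(- \frac{1}{4}\right)} = \frac{15}{2} + \frac{23}{\frac{23}{4}} = \frac{15}{2} + 23 \cdot \frac{4}{23} = \frac{15}{2} + 4 = \frac{23}{2} \approx 11.5$)
$13 C{\left(0 \right)} A = 13 \cdot 0^{2} \cdot \frac{23}{2} = 13 \cdot 0 \cdot \frac{23}{2} = 0 \cdot \frac{23}{2} = 0$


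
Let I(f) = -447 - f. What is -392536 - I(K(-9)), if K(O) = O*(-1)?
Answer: -392080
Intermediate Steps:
K(O) = -O
-392536 - I(K(-9)) = -392536 - (-447 - (-1)*(-9)) = -392536 - (-447 - 1*9) = -392536 - (-447 - 9) = -392536 - 1*(-456) = -392536 + 456 = -392080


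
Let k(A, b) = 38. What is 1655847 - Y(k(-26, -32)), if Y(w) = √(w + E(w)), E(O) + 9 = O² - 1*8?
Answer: 1655847 - √1465 ≈ 1.6558e+6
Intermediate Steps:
E(O) = -17 + O² (E(O) = -9 + (O² - 1*8) = -9 + (O² - 8) = -9 + (-8 + O²) = -17 + O²)
Y(w) = √(-17 + w + w²) (Y(w) = √(w + (-17 + w²)) = √(-17 + w + w²))
1655847 - Y(k(-26, -32)) = 1655847 - √(-17 + 38 + 38²) = 1655847 - √(-17 + 38 + 1444) = 1655847 - √1465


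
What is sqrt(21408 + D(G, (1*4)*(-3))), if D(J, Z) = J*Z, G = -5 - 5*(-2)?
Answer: 6*sqrt(593) ≈ 146.11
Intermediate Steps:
G = 5 (G = -5 + 10 = 5)
sqrt(21408 + D(G, (1*4)*(-3))) = sqrt(21408 + 5*((1*4)*(-3))) = sqrt(21408 + 5*(4*(-3))) = sqrt(21408 + 5*(-12)) = sqrt(21408 - 60) = sqrt(21348) = 6*sqrt(593)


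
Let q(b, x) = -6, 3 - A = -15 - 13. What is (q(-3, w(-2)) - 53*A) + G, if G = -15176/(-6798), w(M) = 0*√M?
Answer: -5597363/3399 ≈ -1646.8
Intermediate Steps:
A = 31 (A = 3 - (-15 - 13) = 3 - 1*(-28) = 3 + 28 = 31)
w(M) = 0
G = 7588/3399 (G = -15176*(-1/6798) = 7588/3399 ≈ 2.2324)
(q(-3, w(-2)) - 53*A) + G = (-6 - 53*31) + 7588/3399 = (-6 - 1643) + 7588/3399 = -1649 + 7588/3399 = -5597363/3399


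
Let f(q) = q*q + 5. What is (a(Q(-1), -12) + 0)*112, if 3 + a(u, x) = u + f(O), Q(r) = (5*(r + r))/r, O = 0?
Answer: 1344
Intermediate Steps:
f(q) = 5 + q**2 (f(q) = q**2 + 5 = 5 + q**2)
Q(r) = 10 (Q(r) = (5*(2*r))/r = (10*r)/r = 10)
a(u, x) = 2 + u (a(u, x) = -3 + (u + (5 + 0**2)) = -3 + (u + (5 + 0)) = -3 + (u + 5) = -3 + (5 + u) = 2 + u)
(a(Q(-1), -12) + 0)*112 = ((2 + 10) + 0)*112 = (12 + 0)*112 = 12*112 = 1344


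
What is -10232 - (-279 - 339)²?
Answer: -392156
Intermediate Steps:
-10232 - (-279 - 339)² = -10232 - 1*(-618)² = -10232 - 1*381924 = -10232 - 381924 = -392156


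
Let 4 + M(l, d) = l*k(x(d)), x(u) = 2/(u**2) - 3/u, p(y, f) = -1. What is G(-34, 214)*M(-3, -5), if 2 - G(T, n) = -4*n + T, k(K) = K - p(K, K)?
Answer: -201592/25 ≈ -8063.7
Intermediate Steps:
x(u) = -3/u + 2/u**2 (x(u) = 2/u**2 - 3/u = -3/u + 2/u**2)
k(K) = 1 + K (k(K) = K - 1*(-1) = K + 1 = 1 + K)
M(l, d) = -4 + l*(1 + (2 - 3*d)/d**2)
G(T, n) = 2 - T + 4*n (G(T, n) = 2 - (-4*n + T) = 2 - (T - 4*n) = 2 + (-T + 4*n) = 2 - T + 4*n)
G(-34, 214)*M(-3, -5) = (2 - 1*(-34) + 4*214)*(-4 - 3 - 3*(-3)/(-5) + 2*(-3)/(-5)**2) = (2 + 34 + 856)*(-4 - 3 - 3*(-3)*(-1/5) + 2*(-3)*(1/25)) = 892*(-4 - 3 - 9/5 - 6/25) = 892*(-226/25) = -201592/25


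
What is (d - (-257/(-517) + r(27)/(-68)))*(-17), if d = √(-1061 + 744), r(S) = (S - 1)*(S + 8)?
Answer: -226497/1034 - 17*I*√317 ≈ -219.05 - 302.68*I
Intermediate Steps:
r(S) = (-1 + S)*(8 + S)
d = I*√317 (d = √(-317) = I*√317 ≈ 17.805*I)
(d - (-257/(-517) + r(27)/(-68)))*(-17) = (I*√317 - (-257/(-517) + (-8 + 27² + 7*27)/(-68)))*(-17) = (I*√317 - (-257*(-1/517) + (-8 + 729 + 189)*(-1/68)))*(-17) = (I*√317 - (257/517 + 910*(-1/68)))*(-17) = (I*√317 - (257/517 - 455/34))*(-17) = (I*√317 - 1*(-226497/17578))*(-17) = (I*√317 + 226497/17578)*(-17) = (226497/17578 + I*√317)*(-17) = -226497/1034 - 17*I*√317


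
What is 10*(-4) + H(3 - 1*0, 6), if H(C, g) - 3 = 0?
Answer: -37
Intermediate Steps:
H(C, g) = 3 (H(C, g) = 3 + 0 = 3)
10*(-4) + H(3 - 1*0, 6) = 10*(-4) + 3 = -40 + 3 = -37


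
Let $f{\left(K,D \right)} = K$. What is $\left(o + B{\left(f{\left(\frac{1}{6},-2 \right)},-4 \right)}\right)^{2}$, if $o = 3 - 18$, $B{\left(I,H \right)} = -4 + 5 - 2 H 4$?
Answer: $19881$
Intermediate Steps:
$B{\left(I,H \right)} = -4 - 40 H$ ($B{\left(I,H \right)} = -4 + 5 \left(- 8 H\right) = -4 - 40 H$)
$o = -15$ ($o = 3 - 18 = -15$)
$\left(o + B{\left(f{\left(\frac{1}{6},-2 \right)},-4 \right)}\right)^{2} = \left(-15 - -156\right)^{2} = \left(-15 + \left(-4 + 160\right)\right)^{2} = \left(-15 + 156\right)^{2} = 141^{2} = 19881$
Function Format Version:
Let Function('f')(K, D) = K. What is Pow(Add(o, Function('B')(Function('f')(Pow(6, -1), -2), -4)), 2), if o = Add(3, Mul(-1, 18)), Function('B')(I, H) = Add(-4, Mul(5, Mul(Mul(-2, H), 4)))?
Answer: 19881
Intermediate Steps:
Function('B')(I, H) = Add(-4, Mul(-40, H)) (Function('B')(I, H) = Add(-4, Mul(5, Mul(-8, H))) = Add(-4, Mul(-40, H)))
o = -15 (o = Add(3, -18) = -15)
Pow(Add(o, Function('B')(Function('f')(Pow(6, -1), -2), -4)), 2) = Pow(Add(-15, Add(-4, Mul(-40, -4))), 2) = Pow(Add(-15, Add(-4, 160)), 2) = Pow(Add(-15, 156), 2) = Pow(141, 2) = 19881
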